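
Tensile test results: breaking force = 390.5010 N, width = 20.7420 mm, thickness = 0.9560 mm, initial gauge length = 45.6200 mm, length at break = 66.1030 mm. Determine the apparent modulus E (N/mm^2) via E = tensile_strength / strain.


TS = F / (w * t) = 390.5010 / (20.7420 * 0.9560) = 19.6931 N/mm^2
strain = (Lf - L0) / L0 = (66.1030 - 45.6200) / 45.6200 = 0.4490
E = TS / strain = 19.6931 / 0.4490 = 43.8607 N/mm^2


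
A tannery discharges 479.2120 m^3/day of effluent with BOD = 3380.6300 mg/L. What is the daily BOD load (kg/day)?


Formula: BOD_load = volume * conc / 1000
Substituting: BOD_load = 479.2120 * 3380.6300 / 1000
Result: 1620.0385 kg/day


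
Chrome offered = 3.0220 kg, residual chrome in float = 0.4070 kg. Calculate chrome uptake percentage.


Formula: Uptake = (offered - residual) / offered * 100
Substituting: Uptake = (3.0220 - 0.4070) / 3.0220 * 100
Result: 86.5321 %


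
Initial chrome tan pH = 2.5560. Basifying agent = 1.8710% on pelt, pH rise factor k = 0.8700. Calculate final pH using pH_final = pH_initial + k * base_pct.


Formula: pH_final = pH_initial + k * base_pct
Substituting: pH_final = 2.5560 + 0.8700 * 1.8710
Result: 4.1838


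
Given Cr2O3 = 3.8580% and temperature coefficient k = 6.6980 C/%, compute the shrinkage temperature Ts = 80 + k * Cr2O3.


Formula: Ts = 80 + k * Cr2O3
Substituting: Ts = 80 + 6.6980 * 3.8580
Result: 105.8409 C


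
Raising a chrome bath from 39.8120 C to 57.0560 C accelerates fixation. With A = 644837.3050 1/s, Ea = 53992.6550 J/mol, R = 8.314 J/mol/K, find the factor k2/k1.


T1 = 39.8120 + 273.15 = 312.9620 K; T2 = 57.0560 + 273.15 = 330.2060 K
k1 = A * exp(-Ea/(R*T1)) = 644837.3050 * exp(-53992.6550/(8.314*312.9620)) = 6.2738e-04 1/s
k2 = A * exp(-Ea/(R*T2)) = 644837.3050 * exp(-53992.6550/(8.314*330.2060)) = 0.00185417 1/s
k2/k1 = 0.00185417 / 6.2738e-04 = 2.9554


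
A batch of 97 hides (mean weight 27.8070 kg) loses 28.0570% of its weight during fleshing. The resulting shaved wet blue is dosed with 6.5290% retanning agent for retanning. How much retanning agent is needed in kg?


Total_raw = N * avg_wt = 97 * 27.8070 = 2697.2790 kg
Substrate = Total_raw * (1 - loss/100) = 2697.2790 * (1 - 28.0570/100) = 1940.5034 kg
Retan = Substrate * pct / 100 = 1940.5034 * 6.5290 / 100 = 126.6955 kg


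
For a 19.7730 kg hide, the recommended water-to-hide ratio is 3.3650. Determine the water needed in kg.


Formula: Water = hide_weight * ratio
Substituting: Water = 19.7730 * 3.3650
Result: 66.5361 kg


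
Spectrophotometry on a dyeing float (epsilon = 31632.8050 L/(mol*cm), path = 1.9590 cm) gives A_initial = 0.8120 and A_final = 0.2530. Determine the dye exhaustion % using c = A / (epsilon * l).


c_initial = A_i / (epsilon * l) = 0.8120 / (31632.8050 * 1.9590) = 1.3103e-05 mol/L
c_final = A_f / (epsilon * l) = 0.2530 / (31632.8050 * 1.9590) = 4.0827e-06 mol/L
Exhaustion = (c_initial - c_final) / c_initial * 100 = (1.3103e-05 - 4.0827e-06) / 1.3103e-05 * 100 = 68.8424 %


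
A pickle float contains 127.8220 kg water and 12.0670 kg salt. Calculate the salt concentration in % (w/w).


Formula: Conc = salt / (water + salt) * 100
Substituting: Conc = 12.0670 / (127.8220 + 12.0670) * 100
Result: 8.6261 %


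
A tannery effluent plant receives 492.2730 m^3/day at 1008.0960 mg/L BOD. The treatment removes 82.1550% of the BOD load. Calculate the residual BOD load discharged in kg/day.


Load_in = volume * conc / 1000 = 492.2730 * 1008.0960 / 1000 = 496.2584 kg/day
Removed = Load_in * eff / 100 = 496.2584 * 82.1550 / 100 = 407.7011 kg/day
Load_out = Load_in - Removed = 496.2584 - 407.7011 = 88.5573 kg/day


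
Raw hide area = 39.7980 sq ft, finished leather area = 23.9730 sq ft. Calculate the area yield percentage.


Formula: Yield = finished / raw * 100
Substituting: Yield = 23.9730 / 39.7980 * 100
Result: 60.2367 %


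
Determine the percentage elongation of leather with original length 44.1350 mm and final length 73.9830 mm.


Formula: Elongation = (Lf - L0) / L0 * 100
Substituting: Elongation = (73.9830 - 44.1350) / 44.1350 * 100
Result: 67.6289 %


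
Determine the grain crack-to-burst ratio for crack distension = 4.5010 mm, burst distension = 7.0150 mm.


Formula: Ratio = crack / burst
Substituting: Ratio = 4.5010 / 7.0150
Result: 0.6416


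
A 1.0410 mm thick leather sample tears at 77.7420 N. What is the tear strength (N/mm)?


Formula: Tear strength = force / thickness
Substituting: Tear strength = 77.7420 / 1.0410
Result: 74.6801 N/mm


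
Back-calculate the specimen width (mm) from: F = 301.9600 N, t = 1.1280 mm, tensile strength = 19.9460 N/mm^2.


Formula: w = F / (TS * t)
Substituting: w = 301.9600 / (19.9460 * 1.1280)
Result: 13.4210 mm


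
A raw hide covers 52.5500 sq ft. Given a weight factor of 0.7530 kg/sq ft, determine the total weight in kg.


Formula: Weight = area * weight_per_sqft
Substituting: Weight = 52.5500 * 0.7530
Result: 39.5701 kg


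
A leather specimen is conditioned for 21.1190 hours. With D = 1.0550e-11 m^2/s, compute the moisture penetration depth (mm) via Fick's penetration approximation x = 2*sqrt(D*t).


t = 21.1190 hr * 3600 = 76028.4000 s
D * t = 1.0550e-11 * 76028.4000 = 8.0210e-07
x = 2 * sqrt(D*t) = 2 * sqrt(8.0210e-07) = 0.0017912 m = 1.7912 mm


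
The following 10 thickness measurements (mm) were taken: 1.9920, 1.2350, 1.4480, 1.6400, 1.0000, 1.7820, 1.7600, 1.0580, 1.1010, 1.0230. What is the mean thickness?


Formula: Average = sum / n
Substituting: Average = 14.0390 / 10
Result: 1.4039 mm


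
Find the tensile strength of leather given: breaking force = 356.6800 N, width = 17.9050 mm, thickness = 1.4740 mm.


Formula: TS = force / (width * thickness)
Substituting: TS = 356.6800 / (17.9050 * 1.4740)
Result: 13.5147 N/mm^2


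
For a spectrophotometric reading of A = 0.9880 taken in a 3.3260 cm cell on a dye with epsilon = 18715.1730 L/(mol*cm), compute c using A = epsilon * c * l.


Formula: c = A / (epsilon * l)
Substituting: c = 0.9880 / (18715.1730 * 3.3260)
Result: 1.5872e-05 mol/L


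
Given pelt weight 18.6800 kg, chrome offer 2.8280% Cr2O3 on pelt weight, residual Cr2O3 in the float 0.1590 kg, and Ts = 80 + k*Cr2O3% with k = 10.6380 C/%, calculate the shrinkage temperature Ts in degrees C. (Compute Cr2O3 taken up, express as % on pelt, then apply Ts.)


Offered = pelt * offer_pct / 100 = 18.6800 * 2.8280 / 100 = 0.5283 kg
Uptake = offered - residual = 0.5283 - 0.1590 = 0.3693 kg
Cr2O3% on pelt = uptake / pelt * 100 = 0.3693 / 18.6800 * 100 = 1.9768 %
Ts = 80 + k * Cr2O3% = 80 + 10.6380 * 1.9768 = 101.0294 C


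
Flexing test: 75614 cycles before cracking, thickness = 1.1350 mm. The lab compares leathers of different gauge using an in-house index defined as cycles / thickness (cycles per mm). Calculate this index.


Formula: Index = cycles / thickness
Substituting: Index = 75614 / 1.1350
Result: 66620.2643 cycles/mm


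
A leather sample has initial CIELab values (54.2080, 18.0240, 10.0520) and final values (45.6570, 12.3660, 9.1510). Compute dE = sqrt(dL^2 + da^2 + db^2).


dL = -8.5510, da = -5.6580, db = -0.9010
dE = sqrt((-8.5510)^2 + (-5.6580)^2 + (-0.9010)^2) = 10.2929


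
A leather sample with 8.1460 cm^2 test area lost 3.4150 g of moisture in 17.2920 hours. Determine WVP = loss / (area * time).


Formula: WVP = loss / (area * time)
Substituting: WVP = 3.4150 / (8.1460 * 17.2920)
Result: 0.0242438 g/(cm^2*hr)


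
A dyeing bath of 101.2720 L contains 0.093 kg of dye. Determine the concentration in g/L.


Formula: Conc = dye_mass(kg) / volume(L) * 1000
Substituting: Conc = 0.093 / 101.2720 * 1000
Result: 0.9183 g/L


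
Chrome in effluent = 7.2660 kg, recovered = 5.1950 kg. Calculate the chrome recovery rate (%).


Formula: Recovery = recovered / input * 100
Substituting: Recovery = 5.1950 / 7.2660 * 100
Result: 71.4974 %


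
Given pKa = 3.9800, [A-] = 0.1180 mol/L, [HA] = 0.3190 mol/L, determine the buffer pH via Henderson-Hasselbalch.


ratio = [A-] / [HA] = 0.1180 / 0.3190 = 0.3699
log10(ratio) = -0.4319
pH = pKa + log10(ratio) = 3.9800 - 0.4319 = 3.5481


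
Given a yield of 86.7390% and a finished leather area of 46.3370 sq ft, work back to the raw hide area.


Formula: raw = finished * 100 / yield
Substituting: raw = 46.3370 * 100 / 86.7390
Result: 53.4212 sq ft


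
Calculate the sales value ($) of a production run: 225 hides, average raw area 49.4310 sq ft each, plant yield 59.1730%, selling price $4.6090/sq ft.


Raw_total = N * avg_area = 225 * 49.4310 = 11121.9750 sq ft
Finished = Raw_total * yield / 100 = 11121.9750 * 59.1730 / 100 = 6581.2063 sq ft
Value = Finished * price = 6581.2063 * 4.6090 = 30332.7797 $


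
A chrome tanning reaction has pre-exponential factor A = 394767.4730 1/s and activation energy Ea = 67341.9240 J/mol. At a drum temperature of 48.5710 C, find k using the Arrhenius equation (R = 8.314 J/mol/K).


T_K = T_C + 273.15 = 48.5710 + 273.15 = 321.7210 K
exponent = -Ea / (R * T_K) = -67341.9240 / (8.314 * 321.7210) = -25.1765
k = A * exp(exponent) = 394767.4730 * exp(-25.1765) = 4.5952e-06 1/s


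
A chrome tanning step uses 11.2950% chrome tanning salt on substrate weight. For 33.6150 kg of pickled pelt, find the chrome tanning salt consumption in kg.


Formula: Chrome = substrate * pct / 100
Substituting: Chrome = 33.6150 * 11.2950 / 100
Result: 3.7968 kg


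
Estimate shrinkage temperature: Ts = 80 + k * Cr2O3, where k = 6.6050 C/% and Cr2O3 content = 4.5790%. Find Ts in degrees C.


Formula: Ts = 80 + k * Cr2O3
Substituting: Ts = 80 + 6.6050 * 4.5790
Result: 110.2443 C


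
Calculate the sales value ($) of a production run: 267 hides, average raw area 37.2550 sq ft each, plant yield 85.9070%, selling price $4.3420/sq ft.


Raw_total = N * avg_area = 267 * 37.2550 = 9947.0850 sq ft
Finished = Raw_total * yield / 100 = 9947.0850 * 85.9070 / 100 = 8545.2423 sq ft
Value = Finished * price = 8545.2423 * 4.3420 = 37103.4421 $


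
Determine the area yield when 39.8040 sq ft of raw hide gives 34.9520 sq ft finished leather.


Formula: Yield = finished / raw * 100
Substituting: Yield = 34.9520 / 39.8040 * 100
Result: 87.8103 %


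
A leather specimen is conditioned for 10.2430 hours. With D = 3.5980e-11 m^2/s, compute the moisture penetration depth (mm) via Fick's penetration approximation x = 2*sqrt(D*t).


t = 10.2430 hr * 3600 = 36874.8000 s
D * t = 3.5980e-11 * 36874.8000 = 1.3268e-06
x = 2 * sqrt(D*t) = 2 * sqrt(1.3268e-06) = 0.0023037 m = 2.3037 mm


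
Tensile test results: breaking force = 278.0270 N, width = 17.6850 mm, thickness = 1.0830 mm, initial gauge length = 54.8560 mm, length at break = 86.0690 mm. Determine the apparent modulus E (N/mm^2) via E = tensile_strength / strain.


TS = F / (w * t) = 278.0270 / (17.6850 * 1.0830) = 14.5162 N/mm^2
strain = (Lf - L0) / L0 = (86.0690 - 54.8560) / 54.8560 = 0.5690
E = TS / strain = 14.5162 / 0.5690 = 25.5119 N/mm^2


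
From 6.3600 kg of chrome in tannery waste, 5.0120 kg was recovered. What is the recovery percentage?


Formula: Recovery = recovered / input * 100
Substituting: Recovery = 5.0120 / 6.3600 * 100
Result: 78.8050 %


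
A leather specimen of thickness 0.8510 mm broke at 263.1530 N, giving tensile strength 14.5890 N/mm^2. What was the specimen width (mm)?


Formula: w = F / (TS * t)
Substituting: w = 263.1530 / (14.5890 * 0.8510)
Result: 21.1960 mm


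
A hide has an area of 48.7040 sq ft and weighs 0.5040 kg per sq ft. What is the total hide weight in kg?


Formula: Weight = area * weight_per_sqft
Substituting: Weight = 48.7040 * 0.5040
Result: 24.5468 kg


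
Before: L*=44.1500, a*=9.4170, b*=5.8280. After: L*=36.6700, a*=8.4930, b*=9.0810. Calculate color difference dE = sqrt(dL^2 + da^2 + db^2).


dL = -7.4800, da = -0.9240, db = 3.2530
dE = sqrt((-7.4800)^2 + (-0.9240)^2 + 3.2530^2) = 8.2089


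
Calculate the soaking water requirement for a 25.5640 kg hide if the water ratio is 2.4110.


Formula: Water = hide_weight * ratio
Substituting: Water = 25.5640 * 2.4110
Result: 61.6348 kg


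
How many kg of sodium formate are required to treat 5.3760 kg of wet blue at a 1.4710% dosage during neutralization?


Formula: Neutralizer = substrate * pct / 100
Substituting: Neutralizer = 5.3760 * 1.4710 / 100
Result: 0.079081 kg


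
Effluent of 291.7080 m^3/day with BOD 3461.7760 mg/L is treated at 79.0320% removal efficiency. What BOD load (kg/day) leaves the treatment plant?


Load_in = volume * conc / 1000 = 291.7080 * 3461.7760 / 1000 = 1009.8278 kg/day
Removed = Load_in * eff / 100 = 1009.8278 * 79.0320 / 100 = 798.0871 kg/day
Load_out = Load_in - Removed = 1009.8278 - 798.0871 = 211.7407 kg/day


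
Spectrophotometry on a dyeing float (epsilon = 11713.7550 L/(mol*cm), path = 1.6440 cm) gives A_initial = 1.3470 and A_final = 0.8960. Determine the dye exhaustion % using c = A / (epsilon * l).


c_initial = A_i / (epsilon * l) = 1.3470 / (11713.7550 * 1.6440) = 6.9947e-05 mol/L
c_final = A_f / (epsilon * l) = 0.8960 / (11713.7550 * 1.6440) = 4.6528e-05 mol/L
Exhaustion = (c_initial - c_final) / c_initial * 100 = (6.9947e-05 - 4.6528e-05) / 6.9947e-05 * 100 = 33.4818 %


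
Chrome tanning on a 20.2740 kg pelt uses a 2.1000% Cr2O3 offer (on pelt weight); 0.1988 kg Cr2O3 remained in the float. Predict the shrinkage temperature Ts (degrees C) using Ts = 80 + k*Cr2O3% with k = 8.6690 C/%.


Offered = pelt * offer_pct / 100 = 20.2740 * 2.1000 / 100 = 0.4258 kg
Uptake = offered - residual = 0.4258 - 0.1988 = 0.2270 kg
Cr2O3% on pelt = uptake / pelt * 100 = 0.2270 / 20.2740 * 100 = 1.1194 %
Ts = 80 + k * Cr2O3% = 80 + 8.6690 * 1.1194 = 89.7044 C


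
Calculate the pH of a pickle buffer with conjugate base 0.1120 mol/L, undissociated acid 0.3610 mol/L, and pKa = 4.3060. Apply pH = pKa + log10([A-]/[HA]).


ratio = [A-] / [HA] = 0.1120 / 0.3610 = 0.3102
log10(ratio) = -0.5083
pH = pKa + log10(ratio) = 4.3060 - 0.5083 = 3.7977


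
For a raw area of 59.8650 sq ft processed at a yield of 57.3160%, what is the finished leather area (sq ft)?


Formula: finished = raw * yield / 100
Substituting: finished = 59.8650 * 57.3160 / 100
Result: 34.3122 sq ft


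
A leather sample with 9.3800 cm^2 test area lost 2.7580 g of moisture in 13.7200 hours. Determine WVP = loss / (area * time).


Formula: WVP = loss / (area * time)
Substituting: WVP = 2.7580 / (9.3800 * 13.7200)
Result: 0.0214307 g/(cm^2*hr)


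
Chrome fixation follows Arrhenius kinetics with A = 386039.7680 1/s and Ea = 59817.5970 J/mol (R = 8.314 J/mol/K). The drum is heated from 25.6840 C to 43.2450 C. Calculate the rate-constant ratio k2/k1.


T1 = 25.6840 + 273.15 = 298.8340 K; T2 = 43.2450 + 273.15 = 316.3950 K
k1 = A * exp(-Ea/(R*T1)) = 386039.7680 * exp(-59817.5970/(8.314*298.8340)) = 1.3504e-05 1/s
k2 = A * exp(-Ea/(R*T2)) = 386039.7680 * exp(-59817.5970/(8.314*316.3950)) = 5.1381e-05 1/s
k2/k1 = 5.1381e-05 / 1.3504e-05 = 3.8050


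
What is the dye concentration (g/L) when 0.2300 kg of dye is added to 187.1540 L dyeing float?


Formula: Conc = dye_mass(kg) / volume(L) * 1000
Substituting: Conc = 0.2300 / 187.1540 * 1000
Result: 1.2289 g/L


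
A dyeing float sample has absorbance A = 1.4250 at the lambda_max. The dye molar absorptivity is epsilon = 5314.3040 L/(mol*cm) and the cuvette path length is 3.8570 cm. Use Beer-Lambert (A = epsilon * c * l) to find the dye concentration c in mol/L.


Formula: c = A / (epsilon * l)
Substituting: c = 1.4250 / (5314.3040 * 3.8570)
Result: 6.9521e-05 mol/L


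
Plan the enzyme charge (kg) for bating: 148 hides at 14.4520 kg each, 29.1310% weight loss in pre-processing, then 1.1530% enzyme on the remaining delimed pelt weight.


Total_raw = N * avg_wt = 148 * 14.4520 = 2138.8960 kg
Substrate = Total_raw * (1 - loss/100) = 2138.8960 * (1 - 29.1310/100) = 1515.8142 kg
Enzyme = Substrate * pct / 100 = 1515.8142 * 1.1530 / 100 = 17.4773 kg


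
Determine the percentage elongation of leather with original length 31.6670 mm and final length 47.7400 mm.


Formula: Elongation = (Lf - L0) / L0 * 100
Substituting: Elongation = (47.7400 - 31.6670) / 31.6670 * 100
Result: 50.7563 %


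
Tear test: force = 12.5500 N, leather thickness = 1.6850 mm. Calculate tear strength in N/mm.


Formula: Tear strength = force / thickness
Substituting: Tear strength = 12.5500 / 1.6850
Result: 7.4481 N/mm


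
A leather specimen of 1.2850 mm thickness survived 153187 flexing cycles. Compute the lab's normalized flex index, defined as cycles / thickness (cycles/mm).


Formula: Index = cycles / thickness
Substituting: Index = 153187 / 1.2850
Result: 119211.6732 cycles/mm


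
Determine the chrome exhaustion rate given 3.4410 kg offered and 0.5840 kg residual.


Formula: Uptake = (offered - residual) / offered * 100
Substituting: Uptake = (3.4410 - 0.5840) / 3.4410 * 100
Result: 83.0282 %


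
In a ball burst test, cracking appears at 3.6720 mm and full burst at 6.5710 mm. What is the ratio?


Formula: Ratio = crack / burst
Substituting: Ratio = 3.6720 / 6.5710
Result: 0.5588


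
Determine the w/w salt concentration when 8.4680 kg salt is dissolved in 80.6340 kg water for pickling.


Formula: Conc = salt / (water + salt) * 100
Substituting: Conc = 8.4680 / (80.6340 + 8.4680) * 100
Result: 9.5037 %


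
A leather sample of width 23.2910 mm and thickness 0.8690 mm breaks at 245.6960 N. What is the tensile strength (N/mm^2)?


Formula: TS = force / (width * thickness)
Substituting: TS = 245.6960 / (23.2910 * 0.8690)
Result: 12.1392 N/mm^2


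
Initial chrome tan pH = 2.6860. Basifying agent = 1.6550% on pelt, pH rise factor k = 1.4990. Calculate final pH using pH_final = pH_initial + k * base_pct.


Formula: pH_final = pH_initial + k * base_pct
Substituting: pH_final = 2.6860 + 1.4990 * 1.6550
Result: 5.1668


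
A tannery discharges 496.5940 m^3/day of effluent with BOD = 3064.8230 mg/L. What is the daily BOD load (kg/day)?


Formula: BOD_load = volume * conc / 1000
Substituting: BOD_load = 496.5940 * 3064.8230 / 1000
Result: 1521.9727 kg/day


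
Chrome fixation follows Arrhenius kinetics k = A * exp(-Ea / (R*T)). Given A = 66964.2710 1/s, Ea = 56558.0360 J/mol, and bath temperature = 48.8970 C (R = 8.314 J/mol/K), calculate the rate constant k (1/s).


T_K = T_C + 273.15 = 48.8970 + 273.15 = 322.0470 K
exponent = -Ea / (R * T_K) = -56558.0360 / (8.314 * 322.0470) = -21.1235
k = A * exp(exponent) = 66964.2710 * exp(-21.1235) = 4.4879e-05 1/s


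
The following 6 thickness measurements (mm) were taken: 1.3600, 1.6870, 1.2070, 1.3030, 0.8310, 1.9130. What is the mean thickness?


Formula: Average = sum / n
Substituting: Average = 8.3010 / 6
Result: 1.3835 mm


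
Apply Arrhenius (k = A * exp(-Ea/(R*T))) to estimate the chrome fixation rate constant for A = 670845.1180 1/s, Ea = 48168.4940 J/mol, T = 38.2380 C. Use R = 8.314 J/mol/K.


T_K = T_C + 273.15 = 38.2380 + 273.15 = 311.3880 K
exponent = -Ea / (R * T_K) = -48168.4940 / (8.314 * 311.3880) = -18.6059
k = A * exp(exponent) = 670845.1180 * exp(-18.6059) = 0.00557408 1/s


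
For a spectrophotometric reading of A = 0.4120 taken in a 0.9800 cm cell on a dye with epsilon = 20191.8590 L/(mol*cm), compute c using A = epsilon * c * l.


Formula: c = A / (epsilon * l)
Substituting: c = 0.4120 / (20191.8590 * 0.9800)
Result: 2.0821e-05 mol/L


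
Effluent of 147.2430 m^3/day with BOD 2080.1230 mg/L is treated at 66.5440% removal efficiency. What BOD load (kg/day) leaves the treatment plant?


Load_in = volume * conc / 1000 = 147.2430 * 2080.1230 / 1000 = 306.2836 kg/day
Removed = Load_in * eff / 100 = 306.2836 * 66.5440 / 100 = 203.8133 kg/day
Load_out = Load_in - Removed = 306.2836 - 203.8133 = 102.4702 kg/day


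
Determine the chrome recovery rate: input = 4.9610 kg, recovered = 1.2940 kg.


Formula: Recovery = recovered / input * 100
Substituting: Recovery = 1.2940 / 4.9610 * 100
Result: 26.0835 %


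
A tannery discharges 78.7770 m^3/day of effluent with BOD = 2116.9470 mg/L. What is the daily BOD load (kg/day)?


Formula: BOD_load = volume * conc / 1000
Substituting: BOD_load = 78.7770 * 2116.9470 / 1000
Result: 166.7667 kg/day


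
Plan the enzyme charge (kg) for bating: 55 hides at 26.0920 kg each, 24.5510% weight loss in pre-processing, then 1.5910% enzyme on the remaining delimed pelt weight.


Total_raw = N * avg_wt = 55 * 26.0920 = 1435.0600 kg
Substrate = Total_raw * (1 - loss/100) = 1435.0600 * (1 - 24.5510/100) = 1082.7384 kg
Enzyme = Substrate * pct / 100 = 1082.7384 * 1.5910 / 100 = 17.2264 kg


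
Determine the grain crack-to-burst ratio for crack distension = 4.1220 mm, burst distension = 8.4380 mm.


Formula: Ratio = crack / burst
Substituting: Ratio = 4.1220 / 8.4380
Result: 0.4885


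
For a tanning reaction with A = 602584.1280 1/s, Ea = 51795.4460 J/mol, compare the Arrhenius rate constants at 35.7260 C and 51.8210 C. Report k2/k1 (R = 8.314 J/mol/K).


T1 = 35.7260 + 273.15 = 308.8760 K; T2 = 51.8210 + 273.15 = 324.9710 K
k1 = A * exp(-Ea/(R*T1)) = 602584.1280 * exp(-51795.4460/(8.314*308.8760)) = 0.00104826 1/s
k2 = A * exp(-Ea/(R*T2)) = 602584.1280 * exp(-51795.4460/(8.314*324.9710)) = 0.00284648 1/s
k2/k1 = 0.00284648 / 0.00104826 = 2.7154


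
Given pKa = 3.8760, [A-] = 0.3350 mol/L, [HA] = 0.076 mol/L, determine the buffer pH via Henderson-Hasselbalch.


ratio = [A-] / [HA] = 0.3350 / 0.076 = 4.4079
log10(ratio) = 0.6442
pH = pKa + log10(ratio) = 3.8760 + 0.6442 = 4.5202


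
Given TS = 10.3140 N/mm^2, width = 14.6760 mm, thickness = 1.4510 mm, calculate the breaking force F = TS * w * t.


Formula: F = TS * w * t
Substituting: F = 10.3140 * 14.6760 * 1.4510
Result: 219.6354 N


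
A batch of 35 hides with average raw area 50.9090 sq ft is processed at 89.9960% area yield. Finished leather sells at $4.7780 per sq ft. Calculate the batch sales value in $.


Raw_total = N * avg_area = 35 * 50.9090 = 1781.8150 sq ft
Finished = Raw_total * yield / 100 = 1781.8150 * 89.9960 / 100 = 1603.5622 sq ft
Value = Finished * price = 1603.5622 * 4.7780 = 7661.8203 $


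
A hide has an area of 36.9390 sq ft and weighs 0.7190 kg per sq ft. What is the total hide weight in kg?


Formula: Weight = area * weight_per_sqft
Substituting: Weight = 36.9390 * 0.7190
Result: 26.5591 kg


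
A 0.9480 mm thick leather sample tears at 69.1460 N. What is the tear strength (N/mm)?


Formula: Tear strength = force / thickness
Substituting: Tear strength = 69.1460 / 0.9480
Result: 72.9388 N/mm


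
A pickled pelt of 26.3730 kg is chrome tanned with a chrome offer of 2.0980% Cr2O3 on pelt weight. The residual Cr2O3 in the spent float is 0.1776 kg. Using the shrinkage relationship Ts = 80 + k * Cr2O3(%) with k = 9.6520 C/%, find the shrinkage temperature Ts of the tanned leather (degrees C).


Offered = pelt * offer_pct / 100 = 26.3730 * 2.0980 / 100 = 0.5533 kg
Uptake = offered - residual = 0.5533 - 0.1776 = 0.3757 kg
Cr2O3% on pelt = uptake / pelt * 100 = 0.3757 / 26.3730 * 100 = 1.4246 %
Ts = 80 + k * Cr2O3% = 80 + 9.6520 * 1.4246 = 93.7501 C


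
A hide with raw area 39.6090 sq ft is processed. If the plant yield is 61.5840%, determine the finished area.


Formula: finished = raw * yield / 100
Substituting: finished = 39.6090 * 61.5840 / 100
Result: 24.3928 sq ft


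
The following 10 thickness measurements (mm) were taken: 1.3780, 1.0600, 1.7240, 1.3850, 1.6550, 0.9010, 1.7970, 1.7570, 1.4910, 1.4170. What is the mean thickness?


Formula: Average = sum / n
Substituting: Average = 14.5650 / 10
Result: 1.4565 mm


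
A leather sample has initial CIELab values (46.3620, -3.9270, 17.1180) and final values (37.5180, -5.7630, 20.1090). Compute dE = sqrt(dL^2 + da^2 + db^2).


dL = -8.8440, da = -1.8360, db = 2.9910
dE = sqrt((-8.8440)^2 + (-1.8360)^2 + 2.9910^2) = 9.5149


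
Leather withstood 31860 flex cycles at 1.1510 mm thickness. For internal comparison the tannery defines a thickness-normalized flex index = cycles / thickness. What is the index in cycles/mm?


Formula: Index = cycles / thickness
Substituting: Index = 31860 / 1.1510
Result: 27680.2780 cycles/mm


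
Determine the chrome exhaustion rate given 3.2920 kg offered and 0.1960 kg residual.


Formula: Uptake = (offered - residual) / offered * 100
Substituting: Uptake = (3.2920 - 0.1960) / 3.2920 * 100
Result: 94.0462 %


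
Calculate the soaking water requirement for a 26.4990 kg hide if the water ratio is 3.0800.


Formula: Water = hide_weight * ratio
Substituting: Water = 26.4990 * 3.0800
Result: 81.6169 kg


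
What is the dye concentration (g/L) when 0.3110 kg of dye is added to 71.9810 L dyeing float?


Formula: Conc = dye_mass(kg) / volume(L) * 1000
Substituting: Conc = 0.3110 / 71.9810 * 1000
Result: 4.3206 g/L


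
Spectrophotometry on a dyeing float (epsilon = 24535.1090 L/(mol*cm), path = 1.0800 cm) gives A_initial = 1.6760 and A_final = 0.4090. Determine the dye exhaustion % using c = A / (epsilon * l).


c_initial = A_i / (epsilon * l) = 1.6760 / (24535.1090 * 1.0800) = 6.3250e-05 mol/L
c_final = A_f / (epsilon * l) = 0.4090 / (24535.1090 * 1.0800) = 1.5435e-05 mol/L
Exhaustion = (c_initial - c_final) / c_initial * 100 = (6.3250e-05 - 1.5435e-05) / 6.3250e-05 * 100 = 75.5967 %


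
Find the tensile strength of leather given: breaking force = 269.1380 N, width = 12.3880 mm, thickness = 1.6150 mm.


Formula: TS = force / (width * thickness)
Substituting: TS = 269.1380 / (12.3880 * 1.6150)
Result: 13.4524 N/mm^2


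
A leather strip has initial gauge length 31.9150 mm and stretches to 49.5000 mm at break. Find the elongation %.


Formula: Elongation = (Lf - L0) / L0 * 100
Substituting: Elongation = (49.5000 - 31.9150) / 31.9150 * 100
Result: 55.0995 %


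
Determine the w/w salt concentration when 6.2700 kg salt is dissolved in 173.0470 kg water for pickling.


Formula: Conc = salt / (water + salt) * 100
Substituting: Conc = 6.2700 / (173.0470 + 6.2700) * 100
Result: 3.4966 %


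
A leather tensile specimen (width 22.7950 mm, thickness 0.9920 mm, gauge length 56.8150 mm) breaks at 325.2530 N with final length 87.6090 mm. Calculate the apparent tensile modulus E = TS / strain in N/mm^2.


TS = F / (w * t) = 325.2530 / (22.7950 * 0.9920) = 14.3837 N/mm^2
strain = (Lf - L0) / L0 = (87.6090 - 56.8150) / 56.8150 = 0.5420
E = TS / strain = 14.3837 / 0.5420 = 26.5379 N/mm^2


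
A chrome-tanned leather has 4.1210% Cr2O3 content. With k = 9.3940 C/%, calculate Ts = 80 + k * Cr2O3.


Formula: Ts = 80 + k * Cr2O3
Substituting: Ts = 80 + 9.3940 * 4.1210
Result: 118.7127 C


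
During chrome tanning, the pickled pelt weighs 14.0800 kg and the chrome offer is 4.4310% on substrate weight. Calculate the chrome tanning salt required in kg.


Formula: Chrome = substrate * pct / 100
Substituting: Chrome = 14.0800 * 4.4310 / 100
Result: 0.6239 kg


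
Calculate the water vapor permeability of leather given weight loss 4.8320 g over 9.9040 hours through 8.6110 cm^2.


Formula: WVP = loss / (area * time)
Substituting: WVP = 4.8320 / (8.6110 * 9.9040)
Result: 0.0566582 g/(cm^2*hr)


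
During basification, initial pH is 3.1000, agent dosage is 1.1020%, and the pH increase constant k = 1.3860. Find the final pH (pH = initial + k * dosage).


Formula: pH_final = pH_initial + k * base_pct
Substituting: pH_final = 3.1000 + 1.3860 * 1.1020
Result: 4.6274


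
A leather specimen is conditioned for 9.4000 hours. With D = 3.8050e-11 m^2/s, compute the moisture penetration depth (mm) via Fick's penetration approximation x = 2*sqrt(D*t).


t = 9.4000 hr * 3600 = 33840.0000 s
D * t = 3.8050e-11 * 33840.0000 = 1.2876e-06
x = 2 * sqrt(D*t) = 2 * sqrt(1.2876e-06) = 0.00226946 m = 2.2695 mm


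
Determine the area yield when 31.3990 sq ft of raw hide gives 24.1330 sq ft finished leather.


Formula: Yield = finished / raw * 100
Substituting: Yield = 24.1330 / 31.3990 * 100
Result: 76.8591 %


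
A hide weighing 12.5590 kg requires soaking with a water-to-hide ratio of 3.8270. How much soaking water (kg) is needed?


Formula: Water = hide_weight * ratio
Substituting: Water = 12.5590 * 3.8270
Result: 48.0633 kg


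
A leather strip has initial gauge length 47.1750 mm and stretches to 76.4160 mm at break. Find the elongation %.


Formula: Elongation = (Lf - L0) / L0 * 100
Substituting: Elongation = (76.4160 - 47.1750) / 47.1750 * 100
Result: 61.9841 %


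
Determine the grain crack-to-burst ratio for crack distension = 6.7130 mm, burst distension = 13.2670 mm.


Formula: Ratio = crack / burst
Substituting: Ratio = 6.7130 / 13.2670
Result: 0.5060


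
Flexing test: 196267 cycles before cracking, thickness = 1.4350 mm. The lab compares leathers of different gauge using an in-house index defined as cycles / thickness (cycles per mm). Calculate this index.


Formula: Index = cycles / thickness
Substituting: Index = 196267 / 1.4350
Result: 136771.4286 cycles/mm


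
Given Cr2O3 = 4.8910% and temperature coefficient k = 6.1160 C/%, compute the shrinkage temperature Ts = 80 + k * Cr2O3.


Formula: Ts = 80 + k * Cr2O3
Substituting: Ts = 80 + 6.1160 * 4.8910
Result: 109.9134 C


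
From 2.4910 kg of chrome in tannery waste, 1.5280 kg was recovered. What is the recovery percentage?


Formula: Recovery = recovered / input * 100
Substituting: Recovery = 1.5280 / 2.4910 * 100
Result: 61.3408 %


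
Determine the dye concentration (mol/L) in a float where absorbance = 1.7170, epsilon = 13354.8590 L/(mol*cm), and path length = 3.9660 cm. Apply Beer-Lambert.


Formula: c = A / (epsilon * l)
Substituting: c = 1.7170 / (13354.8590 * 3.9660)
Result: 3.2417e-05 mol/L


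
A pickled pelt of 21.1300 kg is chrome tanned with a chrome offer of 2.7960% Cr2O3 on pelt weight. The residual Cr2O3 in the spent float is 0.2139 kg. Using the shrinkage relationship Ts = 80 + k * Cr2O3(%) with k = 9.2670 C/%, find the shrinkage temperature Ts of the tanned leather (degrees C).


Offered = pelt * offer_pct / 100 = 21.1300 * 2.7960 / 100 = 0.5908 kg
Uptake = offered - residual = 0.5908 - 0.2139 = 0.3769 kg
Cr2O3% on pelt = uptake / pelt * 100 = 0.3769 / 21.1300 * 100 = 1.7837 %
Ts = 80 + k * Cr2O3% = 80 + 9.2670 * 1.7837 = 96.5295 C


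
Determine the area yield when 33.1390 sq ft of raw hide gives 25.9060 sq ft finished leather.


Formula: Yield = finished / raw * 100
Substituting: Yield = 25.9060 / 33.1390 * 100
Result: 78.1738 %


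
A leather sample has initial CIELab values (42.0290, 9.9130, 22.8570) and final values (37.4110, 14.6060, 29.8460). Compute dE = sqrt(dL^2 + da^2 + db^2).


dL = -4.6180, da = 4.6930, db = 6.9890
dE = sqrt((-4.6180)^2 + 4.6930^2 + 6.9890^2) = 9.6019


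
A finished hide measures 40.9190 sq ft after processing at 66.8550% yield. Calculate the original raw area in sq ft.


Formula: raw = finished * 100 / yield
Substituting: raw = 40.9190 * 100 / 66.8550
Result: 61.2056 sq ft


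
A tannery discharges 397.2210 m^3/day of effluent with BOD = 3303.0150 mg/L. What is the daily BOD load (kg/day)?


Formula: BOD_load = volume * conc / 1000
Substituting: BOD_load = 397.2210 * 3303.0150 / 1000
Result: 1312.0269 kg/day


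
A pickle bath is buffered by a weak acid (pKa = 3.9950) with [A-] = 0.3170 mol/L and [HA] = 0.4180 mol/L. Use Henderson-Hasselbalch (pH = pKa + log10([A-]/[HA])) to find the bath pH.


ratio = [A-] / [HA] = 0.3170 / 0.4180 = 0.7584
log10(ratio) = -0.1201
pH = pKa + log10(ratio) = 3.9950 - 0.1201 = 3.8749


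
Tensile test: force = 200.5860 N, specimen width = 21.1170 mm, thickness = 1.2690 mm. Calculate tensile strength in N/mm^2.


Formula: TS = force / (width * thickness)
Substituting: TS = 200.5860 / (21.1170 * 1.2690)
Result: 7.4853 N/mm^2


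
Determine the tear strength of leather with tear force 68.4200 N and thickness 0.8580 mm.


Formula: Tear strength = force / thickness
Substituting: Tear strength = 68.4200 / 0.8580
Result: 79.7436 N/mm


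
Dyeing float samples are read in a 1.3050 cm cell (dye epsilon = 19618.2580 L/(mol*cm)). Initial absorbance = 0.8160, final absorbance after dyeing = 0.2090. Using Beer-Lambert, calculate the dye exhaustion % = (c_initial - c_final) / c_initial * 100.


c_initial = A_i / (epsilon * l) = 0.8160 / (19618.2580 * 1.3050) = 3.1873e-05 mol/L
c_final = A_f / (epsilon * l) = 0.2090 / (19618.2580 * 1.3050) = 8.1635e-06 mol/L
Exhaustion = (c_initial - c_final) / c_initial * 100 = (3.1873e-05 - 8.1635e-06) / 3.1873e-05 * 100 = 74.3873 %


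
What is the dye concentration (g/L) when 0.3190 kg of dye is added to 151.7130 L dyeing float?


Formula: Conc = dye_mass(kg) / volume(L) * 1000
Substituting: Conc = 0.3190 / 151.7130 * 1000
Result: 2.1027 g/L


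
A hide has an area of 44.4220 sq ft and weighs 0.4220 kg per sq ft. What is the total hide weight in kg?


Formula: Weight = area * weight_per_sqft
Substituting: Weight = 44.4220 * 0.4220
Result: 18.7461 kg


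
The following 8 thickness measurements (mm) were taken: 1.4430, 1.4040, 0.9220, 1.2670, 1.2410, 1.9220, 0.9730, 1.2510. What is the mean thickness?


Formula: Average = sum / n
Substituting: Average = 10.4230 / 8
Result: 1.3029 mm


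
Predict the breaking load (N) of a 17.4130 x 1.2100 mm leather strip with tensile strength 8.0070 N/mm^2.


Formula: F = TS * w * t
Substituting: F = 8.0070 * 17.4130 * 1.2100
Result: 168.7053 N


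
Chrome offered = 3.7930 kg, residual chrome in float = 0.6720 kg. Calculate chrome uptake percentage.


Formula: Uptake = (offered - residual) / offered * 100
Substituting: Uptake = (3.7930 - 0.6720) / 3.7930 * 100
Result: 82.2832 %


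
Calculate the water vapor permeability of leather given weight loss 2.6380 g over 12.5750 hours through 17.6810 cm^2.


Formula: WVP = loss / (area * time)
Substituting: WVP = 2.6380 / (17.6810 * 12.5750)
Result: 0.0118648 g/(cm^2*hr)


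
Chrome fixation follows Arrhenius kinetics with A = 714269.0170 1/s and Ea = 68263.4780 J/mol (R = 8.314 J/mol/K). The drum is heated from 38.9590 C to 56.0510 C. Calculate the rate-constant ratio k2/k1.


T1 = 38.9590 + 273.15 = 312.1090 K; T2 = 56.0510 + 273.15 = 329.2010 K
k1 = A * exp(-Ea/(R*T1)) = 714269.0170 * exp(-68263.4780/(8.314*312.1090)) = 2.6845e-06 1/s
k2 = A * exp(-Ea/(R*T2)) = 714269.0170 * exp(-68263.4780/(8.314*329.2010)) = 1.0521e-05 1/s
k2/k1 = 1.0521e-05 / 2.6845e-06 = 3.9191


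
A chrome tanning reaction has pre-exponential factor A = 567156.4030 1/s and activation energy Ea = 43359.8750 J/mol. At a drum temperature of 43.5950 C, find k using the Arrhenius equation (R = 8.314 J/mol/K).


T_K = T_C + 273.15 = 43.5950 + 273.15 = 316.7450 K
exponent = -Ea / (R * T_K) = -43359.8750 / (8.314 * 316.7450) = -16.4652
k = A * exp(exponent) = 567156.4030 * exp(-16.4652) = 0.0400809 1/s


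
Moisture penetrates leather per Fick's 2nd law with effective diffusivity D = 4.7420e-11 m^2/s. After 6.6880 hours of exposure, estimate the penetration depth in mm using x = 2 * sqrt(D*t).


t = 6.6880 hr * 3600 = 24076.8000 s
D * t = 4.7420e-11 * 24076.8000 = 1.1417e-06
x = 2 * sqrt(D*t) = 2 * sqrt(1.1417e-06) = 0.00213703 m = 2.1370 mm


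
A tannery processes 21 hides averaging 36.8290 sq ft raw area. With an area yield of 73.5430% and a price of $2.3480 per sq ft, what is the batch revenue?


Raw_total = N * avg_area = 21 * 36.8290 = 773.4090 sq ft
Finished = Raw_total * yield / 100 = 773.4090 * 73.5430 / 100 = 568.7882 sq ft
Value = Finished * price = 568.7882 * 2.3480 = 1335.5146 $


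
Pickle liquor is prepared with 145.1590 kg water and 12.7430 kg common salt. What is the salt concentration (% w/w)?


Formula: Conc = salt / (water + salt) * 100
Substituting: Conc = 12.7430 / (145.1590 + 12.7430) * 100
Result: 8.0702 %


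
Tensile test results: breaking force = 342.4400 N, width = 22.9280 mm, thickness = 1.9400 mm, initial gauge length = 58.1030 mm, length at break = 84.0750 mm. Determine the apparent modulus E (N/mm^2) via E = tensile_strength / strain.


TS = F / (w * t) = 342.4400 / (22.9280 * 1.9400) = 7.6987 N/mm^2
strain = (Lf - L0) / L0 = (84.0750 - 58.1030) / 58.1030 = 0.4470
E = TS / strain = 7.6987 / 0.4470 = 17.2230 N/mm^2


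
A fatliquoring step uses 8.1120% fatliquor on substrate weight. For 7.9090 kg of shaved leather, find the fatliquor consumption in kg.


Formula: Fat = substrate * pct / 100
Substituting: Fat = 7.9090 * 8.1120 / 100
Result: 0.6416 kg


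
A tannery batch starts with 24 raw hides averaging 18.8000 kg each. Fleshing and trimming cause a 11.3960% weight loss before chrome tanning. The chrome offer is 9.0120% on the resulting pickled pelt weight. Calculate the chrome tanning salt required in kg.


Total_raw = N * avg_wt = 24 * 18.8000 = 451.2000 kg
Substrate = Total_raw * (1 - loss/100) = 451.2000 * (1 - 11.3960/100) = 399.7812 kg
Chrome = Substrate * pct / 100 = 399.7812 * 9.0120 / 100 = 36.0283 kg


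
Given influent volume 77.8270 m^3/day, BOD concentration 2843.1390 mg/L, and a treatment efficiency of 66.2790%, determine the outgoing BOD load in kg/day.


Load_in = volume * conc / 1000 = 77.8270 * 2843.1390 / 1000 = 221.2730 kg/day
Removed = Load_in * eff / 100 = 221.2730 * 66.2790 / 100 = 146.6575 kg/day
Load_out = Load_in - Removed = 221.2730 - 146.6575 = 74.6155 kg/day


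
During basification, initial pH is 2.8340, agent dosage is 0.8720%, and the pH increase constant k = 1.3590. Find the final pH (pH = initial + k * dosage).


Formula: pH_final = pH_initial + k * base_pct
Substituting: pH_final = 2.8340 + 1.3590 * 0.8720
Result: 4.0190


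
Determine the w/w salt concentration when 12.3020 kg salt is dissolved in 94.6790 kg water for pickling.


Formula: Conc = salt / (water + salt) * 100
Substituting: Conc = 12.3020 / (94.6790 + 12.3020) * 100
Result: 11.4992 %


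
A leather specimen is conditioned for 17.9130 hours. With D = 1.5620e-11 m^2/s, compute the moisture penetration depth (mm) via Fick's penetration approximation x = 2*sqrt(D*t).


t = 17.9130 hr * 3600 = 64486.8000 s
D * t = 1.5620e-11 * 64486.8000 = 1.0073e-06
x = 2 * sqrt(D*t) = 2 * sqrt(1.0073e-06) = 0.00200727 m = 2.0073 mm


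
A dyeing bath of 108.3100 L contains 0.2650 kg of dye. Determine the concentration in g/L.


Formula: Conc = dye_mass(kg) / volume(L) * 1000
Substituting: Conc = 0.2650 / 108.3100 * 1000
Result: 2.4467 g/L


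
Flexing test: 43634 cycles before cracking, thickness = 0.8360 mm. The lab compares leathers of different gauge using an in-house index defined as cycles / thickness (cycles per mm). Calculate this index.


Formula: Index = cycles / thickness
Substituting: Index = 43634 / 0.8360
Result: 52193.7799 cycles/mm


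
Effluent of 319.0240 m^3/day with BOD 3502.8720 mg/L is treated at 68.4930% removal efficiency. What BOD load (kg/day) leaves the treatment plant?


Load_in = volume * conc / 1000 = 319.0240 * 3502.8720 / 1000 = 1117.5002 kg/day
Removed = Load_in * eff / 100 = 1117.5002 * 68.4930 / 100 = 765.4094 kg/day
Load_out = Load_in - Removed = 1117.5002 - 765.4094 = 352.0908 kg/day


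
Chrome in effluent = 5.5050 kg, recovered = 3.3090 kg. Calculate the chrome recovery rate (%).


Formula: Recovery = recovered / input * 100
Substituting: Recovery = 3.3090 / 5.5050 * 100
Result: 60.1090 %


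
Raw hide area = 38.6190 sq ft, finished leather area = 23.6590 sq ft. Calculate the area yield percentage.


Formula: Yield = finished / raw * 100
Substituting: Yield = 23.6590 / 38.6190 * 100
Result: 61.2626 %


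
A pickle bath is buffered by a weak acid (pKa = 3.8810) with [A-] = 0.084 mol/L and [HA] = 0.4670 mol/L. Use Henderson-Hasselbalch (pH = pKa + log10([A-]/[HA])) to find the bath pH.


ratio = [A-] / [HA] = 0.084 / 0.4670 = 0.1799
log10(ratio) = -0.7450
pH = pKa + log10(ratio) = 3.8810 - 0.7450 = 3.1360
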